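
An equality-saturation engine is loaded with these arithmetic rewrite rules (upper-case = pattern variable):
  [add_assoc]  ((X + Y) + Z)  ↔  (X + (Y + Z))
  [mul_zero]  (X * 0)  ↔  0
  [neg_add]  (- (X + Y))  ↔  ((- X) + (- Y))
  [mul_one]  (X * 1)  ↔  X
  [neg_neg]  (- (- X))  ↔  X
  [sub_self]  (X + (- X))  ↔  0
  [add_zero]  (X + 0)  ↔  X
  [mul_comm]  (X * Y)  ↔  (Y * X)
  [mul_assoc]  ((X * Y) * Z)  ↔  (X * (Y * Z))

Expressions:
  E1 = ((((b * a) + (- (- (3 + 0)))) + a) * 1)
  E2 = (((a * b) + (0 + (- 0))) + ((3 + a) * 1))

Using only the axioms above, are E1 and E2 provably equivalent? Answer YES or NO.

1. [neg_neg →] (- (- (3 + 0)))  →  (3 + 0);  E1 = ((((b * a) + (3 + 0)) + a) * 1)
2. [add_zero →] (3 + 0)  →  3;  E1 = ((((b * a) + 3) + a) * 1)
3. [mul_one →] ((((b * a) + 3) + a) * 1)  →  (((b * a) + 3) + a)
4. [add_assoc →] (((b * a) + 3) + a)  →  ((b * a) + (3 + a))
5. [mul_one ←] (3 + a)  →  ((3 + a) * 1);  E1 = ((b * a) + ((3 + a) * 1))
6. [add_zero ←] (b * a)  →  ((b * a) + 0);  E1 = (((b * a) + 0) + ((3 + a) * 1))
7. [mul_comm →] (b * a)  →  (a * b);  E1 = (((a * b) + 0) + ((3 + a) * 1))
8. [sub_self ←] 0  →  (0 + (- 0));  this is E2

YES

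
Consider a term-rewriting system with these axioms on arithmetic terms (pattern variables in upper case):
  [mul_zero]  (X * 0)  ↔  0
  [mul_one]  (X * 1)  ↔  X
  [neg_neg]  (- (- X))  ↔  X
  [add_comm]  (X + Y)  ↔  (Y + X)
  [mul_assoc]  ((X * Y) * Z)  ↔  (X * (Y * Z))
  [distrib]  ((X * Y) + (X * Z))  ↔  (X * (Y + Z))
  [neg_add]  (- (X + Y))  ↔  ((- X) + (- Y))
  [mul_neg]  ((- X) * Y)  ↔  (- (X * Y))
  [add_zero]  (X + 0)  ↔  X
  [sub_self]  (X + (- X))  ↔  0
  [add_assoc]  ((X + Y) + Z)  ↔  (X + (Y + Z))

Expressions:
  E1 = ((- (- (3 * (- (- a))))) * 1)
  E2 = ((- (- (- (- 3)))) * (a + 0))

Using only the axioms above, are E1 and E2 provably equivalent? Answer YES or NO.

(1) ((- (- (3 * (- (- a))))) * 1)  =[mul_one →]=  (- (- (3 * (- (- a)))))
(2) (- (- a))  =[neg_neg →]=  a    ⊢ (- (- (3 * a)))
(3) (- (- (3 * a)))  =[neg_neg →]=  (3 * a)
(4) a  =[add_zero ←]=  (a + 0)    ⊢ (3 * (a + 0))
(5) 3  =[neg_neg ←]=  (- (- 3))    ⊢ ((- (- 3)) * (a + 0))
(6) 3  =[neg_neg ←]=  (- (- 3))    ⊢ E2

YES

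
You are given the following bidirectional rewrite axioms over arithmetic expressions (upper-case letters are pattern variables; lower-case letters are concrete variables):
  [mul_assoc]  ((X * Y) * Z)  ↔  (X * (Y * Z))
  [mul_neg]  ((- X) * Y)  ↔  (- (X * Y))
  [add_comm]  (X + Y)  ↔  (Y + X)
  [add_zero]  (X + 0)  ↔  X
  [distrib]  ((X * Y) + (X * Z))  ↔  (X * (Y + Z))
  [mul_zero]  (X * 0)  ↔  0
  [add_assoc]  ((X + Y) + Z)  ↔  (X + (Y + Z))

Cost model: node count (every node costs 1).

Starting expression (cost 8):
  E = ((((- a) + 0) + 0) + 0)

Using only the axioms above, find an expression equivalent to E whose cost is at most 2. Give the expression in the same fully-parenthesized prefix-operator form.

(- a)   [cost 2]

(1) ((- a) + 0)  =[add_zero →]=  (- a)    ⊢ (((- a) + 0) + 0)
(2) (((- a) + 0) + 0)  =[add_zero →]=  ((- a) + 0)
(3) ((- a) + 0)  =[add_zero →]=  (- a)    ⊢ cost 2, within 2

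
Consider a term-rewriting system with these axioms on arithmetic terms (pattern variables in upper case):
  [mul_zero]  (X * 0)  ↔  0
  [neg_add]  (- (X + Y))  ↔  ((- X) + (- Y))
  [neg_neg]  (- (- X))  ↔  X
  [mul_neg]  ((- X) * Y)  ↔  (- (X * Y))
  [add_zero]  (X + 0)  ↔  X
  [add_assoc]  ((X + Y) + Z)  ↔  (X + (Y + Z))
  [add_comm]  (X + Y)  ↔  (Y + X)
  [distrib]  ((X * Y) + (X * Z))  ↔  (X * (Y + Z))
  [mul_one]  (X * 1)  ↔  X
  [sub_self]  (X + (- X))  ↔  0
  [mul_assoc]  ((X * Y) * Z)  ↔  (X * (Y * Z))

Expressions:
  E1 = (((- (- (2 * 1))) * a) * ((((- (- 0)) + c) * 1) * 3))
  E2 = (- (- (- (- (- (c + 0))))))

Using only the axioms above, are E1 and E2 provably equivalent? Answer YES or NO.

Every axiom is a valid identity, so a rewrite proof would force E1 and E2 to agree under every assignment.
At a=0, c=1: E1 = 0 but E2 = -1; they differ, so no derivation exists.

NO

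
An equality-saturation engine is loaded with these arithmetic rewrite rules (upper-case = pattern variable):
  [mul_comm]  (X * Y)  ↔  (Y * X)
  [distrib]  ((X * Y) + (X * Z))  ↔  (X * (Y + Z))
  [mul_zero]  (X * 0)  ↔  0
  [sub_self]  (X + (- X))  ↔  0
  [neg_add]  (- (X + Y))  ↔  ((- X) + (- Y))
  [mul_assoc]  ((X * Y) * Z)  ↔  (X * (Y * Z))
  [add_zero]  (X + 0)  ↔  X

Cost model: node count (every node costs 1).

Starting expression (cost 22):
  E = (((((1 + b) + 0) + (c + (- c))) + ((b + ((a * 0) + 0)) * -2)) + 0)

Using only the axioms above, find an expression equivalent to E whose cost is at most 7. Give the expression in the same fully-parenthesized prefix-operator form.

(1) (a * 0)  =[mul_zero →]=  0    ⊢ (((((1 + b) + 0) + (c + (- c))) + ((b + (0 + 0)) * -2)) + 0)
(2) (((((1 + b) + 0) + (c + (- c))) + ((b + (0 + 0)) * -2)) + 0)  =[add_zero →]=  ((((1 + b) + 0) + (c + (- c))) + ((b + (0 + 0)) * -2))
(3) ((1 + b) + 0)  =[add_zero →]=  (1 + b)    ⊢ (((1 + b) + (c + (- c))) + ((b + (0 + 0)) * -2))
(4) (0 + 0)  =[add_zero →]=  0    ⊢ (((1 + b) + (c + (- c))) + ((b + 0) * -2))
(5) (c + (- c))  =[sub_self →]=  0    ⊢ (((1 + b) + 0) + ((b + 0) * -2))
(6) (b + 0)  =[add_zero →]=  b    ⊢ (((1 + b) + 0) + (b * -2))
(7) ((1 + b) + 0)  =[add_zero →]=  (1 + b)    ⊢ cost 7, within 7

((1 + b) + (b * -2))   [cost 7]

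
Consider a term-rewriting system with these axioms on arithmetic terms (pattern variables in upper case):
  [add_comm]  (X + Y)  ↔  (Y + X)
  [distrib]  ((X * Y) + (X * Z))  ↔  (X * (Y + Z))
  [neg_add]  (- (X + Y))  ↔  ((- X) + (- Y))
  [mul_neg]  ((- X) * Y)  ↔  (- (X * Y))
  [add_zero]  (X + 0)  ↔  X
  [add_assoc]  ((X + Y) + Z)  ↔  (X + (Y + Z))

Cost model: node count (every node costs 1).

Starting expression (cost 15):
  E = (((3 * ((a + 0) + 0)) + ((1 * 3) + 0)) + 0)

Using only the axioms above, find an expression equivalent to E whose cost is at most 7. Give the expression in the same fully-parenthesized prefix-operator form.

1. [add_zero →] (a + 0)  →  a;  E = (((3 * (a + 0)) + ((1 * 3) + 0)) + 0)
2. [add_zero →] (((3 * (a + 0)) + ((1 * 3) + 0)) + 0)  →  ((3 * (a + 0)) + ((1 * 3) + 0))
3. [add_zero →] ((1 * 3) + 0)  →  (1 * 3);  E = ((3 * (a + 0)) + (1 * 3))
4. [add_zero →] (a + 0)  →  a;  cost 7 ≤ 7, done

((3 * a) + (1 * 3))   [cost 7]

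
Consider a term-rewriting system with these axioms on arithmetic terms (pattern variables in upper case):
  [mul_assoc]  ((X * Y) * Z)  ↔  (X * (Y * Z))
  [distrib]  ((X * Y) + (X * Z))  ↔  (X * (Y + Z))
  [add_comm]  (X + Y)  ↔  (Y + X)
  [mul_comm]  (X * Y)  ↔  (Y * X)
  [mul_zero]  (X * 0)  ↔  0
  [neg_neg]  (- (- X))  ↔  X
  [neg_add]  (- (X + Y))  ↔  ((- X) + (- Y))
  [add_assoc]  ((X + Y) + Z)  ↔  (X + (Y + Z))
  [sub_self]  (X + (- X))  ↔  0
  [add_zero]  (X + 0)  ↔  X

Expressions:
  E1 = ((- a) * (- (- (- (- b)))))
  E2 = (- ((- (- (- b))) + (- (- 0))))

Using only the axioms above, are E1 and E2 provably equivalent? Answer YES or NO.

NO

The axioms are sound identities: if E1 ↔* E2 then E1 and E2 evaluate identically under any assignment.
Under a=0, b=1: E1 evaluates to 0, E2 to 1. Distinct ⇒ no rewrite sequence connects them.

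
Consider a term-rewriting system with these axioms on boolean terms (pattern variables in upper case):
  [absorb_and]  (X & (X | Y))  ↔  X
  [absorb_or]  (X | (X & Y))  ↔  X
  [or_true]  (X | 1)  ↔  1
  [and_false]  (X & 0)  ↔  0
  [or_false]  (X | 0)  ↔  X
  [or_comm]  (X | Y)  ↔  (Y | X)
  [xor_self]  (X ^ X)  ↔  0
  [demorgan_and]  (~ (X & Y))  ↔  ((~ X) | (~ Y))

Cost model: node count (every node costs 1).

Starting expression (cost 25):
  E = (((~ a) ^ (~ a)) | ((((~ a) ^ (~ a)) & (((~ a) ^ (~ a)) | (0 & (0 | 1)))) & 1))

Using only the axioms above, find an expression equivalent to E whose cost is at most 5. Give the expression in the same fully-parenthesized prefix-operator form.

((~ a) ^ (~ a))   [cost 5]

(1) (0 & (0 | 1))  =[absorb_and →]=  0    ⊢ (((~ a) ^ (~ a)) | ((((~ a) ^ (~ a)) & (((~ a) ^ (~ a)) | 0)) & 1))
(2) (((~ a) ^ (~ a)) & (((~ a) ^ (~ a)) | 0))  =[absorb_and →]=  ((~ a) ^ (~ a))    ⊢ (((~ a) ^ (~ a)) | (((~ a) ^ (~ a)) & 1))
(3) (((~ a) ^ (~ a)) | (((~ a) ^ (~ a)) & 1))  =[absorb_or →]=  ((~ a) ^ (~ a))    ⊢ cost 5, within 5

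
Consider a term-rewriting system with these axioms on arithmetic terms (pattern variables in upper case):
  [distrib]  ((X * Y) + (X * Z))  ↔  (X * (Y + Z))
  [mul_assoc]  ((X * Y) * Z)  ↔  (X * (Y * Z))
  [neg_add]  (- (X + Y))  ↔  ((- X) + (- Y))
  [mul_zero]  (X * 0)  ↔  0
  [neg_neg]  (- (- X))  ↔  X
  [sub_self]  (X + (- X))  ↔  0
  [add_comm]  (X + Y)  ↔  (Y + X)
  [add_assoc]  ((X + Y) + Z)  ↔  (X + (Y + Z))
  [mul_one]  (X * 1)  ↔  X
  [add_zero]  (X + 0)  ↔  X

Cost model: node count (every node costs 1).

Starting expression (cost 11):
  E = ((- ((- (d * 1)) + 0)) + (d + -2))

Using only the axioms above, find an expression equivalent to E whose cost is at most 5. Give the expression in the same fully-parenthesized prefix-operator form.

(d + (d + -2))   [cost 5]

(1) (d * 1)  =[mul_one →]=  d    ⊢ ((- ((- d) + 0)) + (d + -2))
(2) ((- d) + 0)  =[add_zero →]=  (- d)    ⊢ ((- (- d)) + (d + -2))
(3) (- (- d))  =[neg_neg →]=  d    ⊢ cost 5, within 5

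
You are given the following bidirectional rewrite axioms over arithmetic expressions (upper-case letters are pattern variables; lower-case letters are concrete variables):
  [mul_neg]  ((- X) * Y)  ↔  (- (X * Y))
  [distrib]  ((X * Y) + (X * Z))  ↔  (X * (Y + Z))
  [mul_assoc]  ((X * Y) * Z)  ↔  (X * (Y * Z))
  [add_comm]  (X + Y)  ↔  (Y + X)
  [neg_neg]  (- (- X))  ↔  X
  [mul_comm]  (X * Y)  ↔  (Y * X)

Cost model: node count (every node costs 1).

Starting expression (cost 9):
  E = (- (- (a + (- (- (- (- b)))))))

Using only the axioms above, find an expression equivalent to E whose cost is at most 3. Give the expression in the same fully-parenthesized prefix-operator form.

step 1: neg_neg (→) rewrites (- (- (a + (- (- (- (- b))))))) into (a + (- (- (- (- b)))))
step 2: neg_neg (→) rewrites (- (- b)) into b, now (a + (- (- b)))
step 3: neg_neg (→) rewrites (- (- b)) into b, reaching cost 3 (bound 3)

(a + b)   [cost 3]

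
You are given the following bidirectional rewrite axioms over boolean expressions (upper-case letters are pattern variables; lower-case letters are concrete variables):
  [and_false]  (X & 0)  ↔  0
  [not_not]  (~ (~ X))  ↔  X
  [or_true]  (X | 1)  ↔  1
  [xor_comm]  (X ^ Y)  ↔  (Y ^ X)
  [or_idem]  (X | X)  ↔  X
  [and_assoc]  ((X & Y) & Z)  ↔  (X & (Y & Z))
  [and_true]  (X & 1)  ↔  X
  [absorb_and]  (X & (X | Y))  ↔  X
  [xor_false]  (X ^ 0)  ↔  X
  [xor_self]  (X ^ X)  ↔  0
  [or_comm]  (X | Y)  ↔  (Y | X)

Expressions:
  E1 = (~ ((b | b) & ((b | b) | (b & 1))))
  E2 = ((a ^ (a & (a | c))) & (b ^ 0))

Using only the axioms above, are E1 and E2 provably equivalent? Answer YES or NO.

NO

All listed rules preserve value, hence provable equivalence implies equal values everywhere; look for a separating assignment.
a=0, b=0, c=0 gives E1 ↦ 1, E2 ↦ 0; values differ ⇒ not provably equivalent.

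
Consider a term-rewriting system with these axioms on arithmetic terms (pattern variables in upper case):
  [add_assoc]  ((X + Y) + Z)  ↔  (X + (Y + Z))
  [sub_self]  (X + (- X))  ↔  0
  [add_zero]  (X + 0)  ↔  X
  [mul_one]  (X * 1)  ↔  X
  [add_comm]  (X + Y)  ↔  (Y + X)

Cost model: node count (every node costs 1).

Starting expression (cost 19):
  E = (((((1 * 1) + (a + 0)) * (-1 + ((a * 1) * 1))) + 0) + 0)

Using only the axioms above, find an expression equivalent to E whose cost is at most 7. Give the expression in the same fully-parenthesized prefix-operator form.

1. [add_zero →] ((((1 * 1) + (a + 0)) * (-1 + ((a * 1) * 1))) + 0)  →  (((1 * 1) + (a + 0)) * (-1 + ((a * 1) * 1)));  E = ((((1 * 1) + (a + 0)) * (-1 + ((a * 1) * 1))) + 0)
2. [add_zero →] (a + 0)  →  a;  E = ((((1 * 1) + a) * (-1 + ((a * 1) * 1))) + 0)
3. [add_zero →] ((((1 * 1) + a) * (-1 + ((a * 1) * 1))) + 0)  →  (((1 * 1) + a) * (-1 + ((a * 1) * 1)))
4. [mul_one →] (a * 1)  →  a;  E = (((1 * 1) + a) * (-1 + (a * 1)))
5. [mul_one →] (1 * 1)  →  1;  E = ((1 + a) * (-1 + (a * 1)))
6. [mul_one →] (a * 1)  →  a;  cost 7 ≤ 7, done

((1 + a) * (-1 + a))   [cost 7]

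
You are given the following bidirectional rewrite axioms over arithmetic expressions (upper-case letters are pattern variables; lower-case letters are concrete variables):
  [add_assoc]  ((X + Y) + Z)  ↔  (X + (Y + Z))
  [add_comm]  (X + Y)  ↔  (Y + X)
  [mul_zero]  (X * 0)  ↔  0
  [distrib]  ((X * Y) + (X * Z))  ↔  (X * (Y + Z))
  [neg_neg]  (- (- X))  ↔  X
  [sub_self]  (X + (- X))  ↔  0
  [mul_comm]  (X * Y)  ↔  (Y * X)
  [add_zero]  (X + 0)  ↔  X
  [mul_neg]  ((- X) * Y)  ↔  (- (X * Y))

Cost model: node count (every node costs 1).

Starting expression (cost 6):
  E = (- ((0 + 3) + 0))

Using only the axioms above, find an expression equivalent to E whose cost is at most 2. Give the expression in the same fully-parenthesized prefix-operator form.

1. [add_comm →] (0 + 3)  →  (3 + 0);  E = (- ((3 + 0) + 0))
2. [add_zero →] ((3 + 0) + 0)  →  (3 + 0);  E = (- (3 + 0))
3. [add_zero →] (3 + 0)  →  3;  cost 2 ≤ 2, done

(- 3)   [cost 2]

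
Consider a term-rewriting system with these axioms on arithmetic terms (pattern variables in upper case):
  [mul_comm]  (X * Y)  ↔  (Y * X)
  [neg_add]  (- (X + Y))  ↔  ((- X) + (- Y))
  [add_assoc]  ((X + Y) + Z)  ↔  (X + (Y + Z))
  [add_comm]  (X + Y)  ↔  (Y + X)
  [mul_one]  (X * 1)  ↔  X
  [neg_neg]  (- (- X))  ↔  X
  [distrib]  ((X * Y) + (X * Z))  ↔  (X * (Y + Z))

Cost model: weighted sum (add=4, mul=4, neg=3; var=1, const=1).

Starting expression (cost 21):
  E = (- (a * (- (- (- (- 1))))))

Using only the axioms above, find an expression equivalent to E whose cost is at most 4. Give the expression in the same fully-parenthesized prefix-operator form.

(- a)   [cost 4]

step 1: neg_neg (→) rewrites (- (- (- 1))) into (- 1), now (- (a * (- (- 1))))
step 2: neg_neg (→) rewrites (- (- 1)) into 1, now (- (a * 1))
step 3: mul_one (→) rewrites (a * 1) into a, reaching cost 4 (bound 4)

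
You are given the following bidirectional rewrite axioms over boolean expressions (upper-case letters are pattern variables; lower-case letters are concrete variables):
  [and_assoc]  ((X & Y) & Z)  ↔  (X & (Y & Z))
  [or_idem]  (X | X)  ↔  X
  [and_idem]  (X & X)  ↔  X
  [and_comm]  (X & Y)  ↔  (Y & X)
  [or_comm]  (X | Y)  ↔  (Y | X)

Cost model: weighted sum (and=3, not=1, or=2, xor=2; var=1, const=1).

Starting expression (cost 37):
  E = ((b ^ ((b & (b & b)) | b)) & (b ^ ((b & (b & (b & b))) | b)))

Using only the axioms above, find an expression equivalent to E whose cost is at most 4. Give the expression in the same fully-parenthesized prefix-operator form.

1. [and_idem →] (b & b)  →  b;  E = ((b ^ ((b & (b & b)) | b)) & (b ^ ((b & (b & b)) | b)))
2. [and_idem →] ((b ^ ((b & (b & b)) | b)) & (b ^ ((b & (b & b)) | b)))  →  (b ^ ((b & (b & b)) | b))
3. [and_idem →] (b & b)  →  b;  E = (b ^ ((b & b) | b))
4. [and_idem →] (b & b)  →  b;  E = (b ^ (b | b))
5. [or_idem →] (b | b)  →  b;  cost 4 ≤ 4, done

(b ^ b)   [cost 4]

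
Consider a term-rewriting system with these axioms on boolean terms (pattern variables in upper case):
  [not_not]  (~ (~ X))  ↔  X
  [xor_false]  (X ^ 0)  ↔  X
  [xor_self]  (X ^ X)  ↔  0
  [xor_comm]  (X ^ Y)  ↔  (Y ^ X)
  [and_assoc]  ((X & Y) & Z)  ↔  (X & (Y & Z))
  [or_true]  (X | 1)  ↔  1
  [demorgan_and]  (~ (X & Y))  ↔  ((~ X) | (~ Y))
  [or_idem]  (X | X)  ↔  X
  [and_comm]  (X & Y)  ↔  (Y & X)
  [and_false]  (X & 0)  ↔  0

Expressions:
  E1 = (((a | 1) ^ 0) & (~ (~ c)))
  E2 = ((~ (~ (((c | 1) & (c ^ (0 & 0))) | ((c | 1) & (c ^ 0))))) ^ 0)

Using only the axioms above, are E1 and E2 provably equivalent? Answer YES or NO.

YES

1. [not_not →] (~ (~ c))  →  c;  E1 = (((a | 1) ^ 0) & c)
2. [or_true →] (a | 1)  →  1;  E1 = ((1 ^ 0) & c)
3. [xor_false →] (1 ^ 0)  →  1;  E1 = (1 & c)
4. [or_true ←] 1  →  (c | 1);  E1 = ((c | 1) & c)
5. [xor_false ←] ((c | 1) & c)  →  (((c | 1) & c) ^ 0)
6. [xor_false ←] c  →  (c ^ 0);  E1 = (((c | 1) & (c ^ 0)) ^ 0)
7. [or_idem ←] ((c | 1) & (c ^ 0))  →  (((c | 1) & (c ^ 0)) | ((c | 1) & (c ^ 0)));  E1 = ((((c | 1) & (c ^ 0)) | ((c | 1) & (c ^ 0))) ^ 0)
8. [and_false ←] 0  →  (0 & 0);  E1 = ((((c | 1) & (c ^ (0 & 0))) | ((c | 1) & (c ^ 0))) ^ 0)
9. [not_not ←] (((c | 1) & (c ^ (0 & 0))) | ((c | 1) & (c ^ 0)))  →  (~ (~ (((c | 1) & (c ^ (0 & 0))) | ((c | 1) & (c ^ 0)))));  this is E2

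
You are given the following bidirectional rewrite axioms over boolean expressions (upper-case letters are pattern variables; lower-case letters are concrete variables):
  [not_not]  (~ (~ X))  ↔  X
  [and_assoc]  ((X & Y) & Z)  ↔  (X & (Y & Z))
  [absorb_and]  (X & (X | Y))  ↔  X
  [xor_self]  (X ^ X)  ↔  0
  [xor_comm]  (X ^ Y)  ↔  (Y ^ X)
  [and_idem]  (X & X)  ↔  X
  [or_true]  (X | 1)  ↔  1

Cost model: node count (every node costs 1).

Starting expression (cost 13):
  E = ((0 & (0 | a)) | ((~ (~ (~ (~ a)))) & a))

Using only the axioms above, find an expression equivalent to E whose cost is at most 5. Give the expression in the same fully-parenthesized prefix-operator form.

(1) (0 & (0 | a))  =[absorb_and →]=  0    ⊢ (0 | ((~ (~ (~ (~ a)))) & a))
(2) (~ (~ (~ (~ a))))  =[not_not →]=  (~ (~ a))    ⊢ (0 | ((~ (~ a)) & a))
(3) (~ (~ a))  =[not_not →]=  a    ⊢ cost 5, within 5

(0 | (a & a))   [cost 5]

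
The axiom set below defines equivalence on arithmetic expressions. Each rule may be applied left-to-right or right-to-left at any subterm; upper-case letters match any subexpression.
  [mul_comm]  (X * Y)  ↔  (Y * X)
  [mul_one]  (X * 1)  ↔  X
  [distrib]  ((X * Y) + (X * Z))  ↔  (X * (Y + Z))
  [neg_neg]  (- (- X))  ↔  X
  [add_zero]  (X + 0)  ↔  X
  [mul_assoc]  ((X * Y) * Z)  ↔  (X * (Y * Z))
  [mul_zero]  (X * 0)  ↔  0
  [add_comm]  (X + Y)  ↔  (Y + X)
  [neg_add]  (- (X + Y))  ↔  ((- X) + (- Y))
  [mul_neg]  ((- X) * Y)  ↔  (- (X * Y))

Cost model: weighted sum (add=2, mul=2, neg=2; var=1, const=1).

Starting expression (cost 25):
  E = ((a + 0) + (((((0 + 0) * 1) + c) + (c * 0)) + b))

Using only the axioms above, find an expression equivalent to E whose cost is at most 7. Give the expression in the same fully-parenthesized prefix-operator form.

1. [add_zero →] (0 + 0)  →  0;  E = ((a + 0) + ((((0 * 1) + c) + (c * 0)) + b))
2. [add_zero →] (a + 0)  →  a;  E = (a + ((((0 * 1) + c) + (c * 0)) + b))
3. [mul_one →] (0 * 1)  →  0;  E = (a + (((0 + c) + (c * 0)) + b))
4. [mul_zero →] (c * 0)  →  0;  E = (a + (((0 + c) + 0) + b))
5. [add_comm →] (0 + c)  →  (c + 0);  E = (a + (((c + 0) + 0) + b))
6. [add_zero →] ((c + 0) + 0)  →  (c + 0);  E = (a + ((c + 0) + b))
7. [add_zero →] (c + 0)  →  c;  cost 7 ≤ 7, done

(a + (c + b))   [cost 7]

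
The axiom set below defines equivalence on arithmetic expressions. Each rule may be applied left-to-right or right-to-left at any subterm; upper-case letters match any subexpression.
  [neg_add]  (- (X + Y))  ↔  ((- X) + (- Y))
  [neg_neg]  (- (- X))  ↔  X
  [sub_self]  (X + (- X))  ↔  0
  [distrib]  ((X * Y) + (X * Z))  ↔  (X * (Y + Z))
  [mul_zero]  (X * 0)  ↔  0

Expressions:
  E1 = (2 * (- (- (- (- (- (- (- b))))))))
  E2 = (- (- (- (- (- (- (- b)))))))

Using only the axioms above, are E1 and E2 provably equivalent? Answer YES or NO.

NO

All listed rules preserve value, hence provable equivalence implies equal values everywhere; look for a separating assignment.
b=1 gives E1 ↦ -2, E2 ↦ -1; values differ ⇒ not provably equivalent.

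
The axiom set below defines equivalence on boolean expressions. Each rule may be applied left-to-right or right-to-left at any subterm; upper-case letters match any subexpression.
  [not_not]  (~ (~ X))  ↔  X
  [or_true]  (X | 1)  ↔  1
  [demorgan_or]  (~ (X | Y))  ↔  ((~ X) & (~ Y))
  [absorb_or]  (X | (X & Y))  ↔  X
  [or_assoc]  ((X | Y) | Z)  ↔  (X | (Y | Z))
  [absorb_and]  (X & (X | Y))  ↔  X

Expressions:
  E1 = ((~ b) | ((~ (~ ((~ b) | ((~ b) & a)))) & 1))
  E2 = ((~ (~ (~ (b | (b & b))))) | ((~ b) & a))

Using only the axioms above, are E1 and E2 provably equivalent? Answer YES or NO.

YES

(1) ((~ b) | ((~ b) & a))  =[absorb_or →]=  (~ b)    ⊢ ((~ b) | ((~ (~ (~ b))) & 1))
(2) (~ (~ b))  =[not_not →]=  b    ⊢ ((~ b) | ((~ b) & 1))
(3) ((~ b) | ((~ b) & 1))  =[absorb_or →]=  (~ b)
(4) (~ b)  =[absorb_or ←]=  ((~ b) | ((~ b) & a))
(5) (~ b)  =[not_not ←]=  (~ (~ (~ b)))    ⊢ ((~ (~ (~ b))) | ((~ b) & a))
(6) b  =[absorb_or ←]=  (b | (b & b))    ⊢ E2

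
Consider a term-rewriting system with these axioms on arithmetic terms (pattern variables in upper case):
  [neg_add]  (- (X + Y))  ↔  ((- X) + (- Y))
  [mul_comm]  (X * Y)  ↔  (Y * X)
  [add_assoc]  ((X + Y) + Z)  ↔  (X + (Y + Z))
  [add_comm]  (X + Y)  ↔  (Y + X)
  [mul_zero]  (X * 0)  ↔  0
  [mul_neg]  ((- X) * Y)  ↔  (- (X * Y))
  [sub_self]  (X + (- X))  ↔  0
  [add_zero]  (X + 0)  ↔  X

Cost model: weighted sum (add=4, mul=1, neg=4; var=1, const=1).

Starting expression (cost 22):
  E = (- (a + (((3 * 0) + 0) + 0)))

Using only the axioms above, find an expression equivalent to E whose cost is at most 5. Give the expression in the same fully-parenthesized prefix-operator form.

(- a)   [cost 5]

1. [mul_zero →] (3 * 0)  →  0;  E = (- (a + ((0 + 0) + 0)))
2. [add_zero →] ((0 + 0) + 0)  →  (0 + 0);  E = (- (a + (0 + 0)))
3. [add_zero →] (0 + 0)  →  0;  E = (- (a + 0))
4. [add_zero →] (a + 0)  →  a;  cost 5 ≤ 5, done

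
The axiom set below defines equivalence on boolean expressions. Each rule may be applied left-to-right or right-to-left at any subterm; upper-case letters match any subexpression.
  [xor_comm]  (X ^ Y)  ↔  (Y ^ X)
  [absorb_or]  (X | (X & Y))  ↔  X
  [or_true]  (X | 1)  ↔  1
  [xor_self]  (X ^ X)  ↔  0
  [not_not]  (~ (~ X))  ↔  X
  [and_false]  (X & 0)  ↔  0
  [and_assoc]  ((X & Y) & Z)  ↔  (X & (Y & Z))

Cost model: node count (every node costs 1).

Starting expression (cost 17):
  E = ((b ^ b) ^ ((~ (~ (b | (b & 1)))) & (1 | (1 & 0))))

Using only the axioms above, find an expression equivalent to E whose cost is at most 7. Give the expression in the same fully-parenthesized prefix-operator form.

1. [absorb_or →] (b | (b & 1))  →  b;  E = ((b ^ b) ^ ((~ (~ b)) & (1 | (1 & 0))))
2. [absorb_or →] (1 | (1 & 0))  →  1;  E = ((b ^ b) ^ ((~ (~ b)) & 1))
3. [not_not →] (~ (~ b))  →  b;  cost 7 ≤ 7, done

((b ^ b) ^ (b & 1))   [cost 7]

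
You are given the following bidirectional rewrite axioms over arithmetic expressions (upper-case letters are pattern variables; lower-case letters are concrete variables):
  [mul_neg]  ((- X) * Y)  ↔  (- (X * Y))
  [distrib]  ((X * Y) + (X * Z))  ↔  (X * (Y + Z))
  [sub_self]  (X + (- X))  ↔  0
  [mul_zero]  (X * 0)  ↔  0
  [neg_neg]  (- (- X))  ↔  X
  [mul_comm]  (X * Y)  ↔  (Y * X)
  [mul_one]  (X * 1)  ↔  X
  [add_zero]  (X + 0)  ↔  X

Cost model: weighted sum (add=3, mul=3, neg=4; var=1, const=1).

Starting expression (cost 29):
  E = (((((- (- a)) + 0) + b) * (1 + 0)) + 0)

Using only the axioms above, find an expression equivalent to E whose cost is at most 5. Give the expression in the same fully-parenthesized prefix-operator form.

1. [neg_neg →] (- (- a))  →  a;  E = ((((a + 0) + b) * (1 + 0)) + 0)
2. [add_zero →] (1 + 0)  →  1;  E = ((((a + 0) + b) * 1) + 0)
3. [add_zero →] (a + 0)  →  a;  E = (((a + b) * 1) + 0)
4. [mul_one →] ((a + b) * 1)  →  (a + b);  E = ((a + b) + 0)
5. [add_zero →] ((a + b) + 0)  →  (a + b);  cost 5 ≤ 5, done

(a + b)   [cost 5]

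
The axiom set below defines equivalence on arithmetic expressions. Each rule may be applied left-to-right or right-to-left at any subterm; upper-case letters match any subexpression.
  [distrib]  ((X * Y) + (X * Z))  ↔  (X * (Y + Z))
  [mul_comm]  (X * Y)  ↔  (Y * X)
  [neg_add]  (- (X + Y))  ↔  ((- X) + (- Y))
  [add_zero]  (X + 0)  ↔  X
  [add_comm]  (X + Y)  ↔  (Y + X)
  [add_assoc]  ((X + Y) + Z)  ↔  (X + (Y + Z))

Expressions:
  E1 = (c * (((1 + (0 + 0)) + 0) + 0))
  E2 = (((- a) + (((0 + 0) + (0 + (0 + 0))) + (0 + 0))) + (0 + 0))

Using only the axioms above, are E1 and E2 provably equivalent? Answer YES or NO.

Every axiom is a valid identity, so a rewrite proof would force E1 and E2 to agree under every assignment.
At a=0, c=1: E1 = 1 but E2 = 0; they differ, so no derivation exists.

NO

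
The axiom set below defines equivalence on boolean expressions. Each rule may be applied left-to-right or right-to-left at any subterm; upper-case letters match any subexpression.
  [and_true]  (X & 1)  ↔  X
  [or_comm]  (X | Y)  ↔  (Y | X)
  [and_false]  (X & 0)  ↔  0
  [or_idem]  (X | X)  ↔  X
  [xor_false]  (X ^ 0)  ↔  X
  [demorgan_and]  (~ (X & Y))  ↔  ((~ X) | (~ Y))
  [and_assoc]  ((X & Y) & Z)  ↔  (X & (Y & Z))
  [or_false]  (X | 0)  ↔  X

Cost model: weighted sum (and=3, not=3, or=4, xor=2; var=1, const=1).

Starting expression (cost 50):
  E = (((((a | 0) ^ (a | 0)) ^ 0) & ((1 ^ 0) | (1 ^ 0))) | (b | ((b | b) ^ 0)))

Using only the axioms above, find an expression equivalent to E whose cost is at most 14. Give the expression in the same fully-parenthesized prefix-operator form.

((a ^ a) | (b | b))   [cost 14]

1. [xor_false →] (((a | 0) ^ (a | 0)) ^ 0)  →  ((a | 0) ^ (a | 0));  E = ((((a | 0) ^ (a | 0)) & ((1 ^ 0) | (1 ^ 0))) | (b | ((b | b) ^ 0)))
2. [or_false →] (a | 0)  →  a;  E = ((((a | 0) ^ a) & ((1 ^ 0) | (1 ^ 0))) | (b | ((b | b) ^ 0)))
3. [or_idem →] ((1 ^ 0) | (1 ^ 0))  →  (1 ^ 0);  E = ((((a | 0) ^ a) & (1 ^ 0)) | (b | ((b | b) ^ 0)))
4. [xor_false →] (1 ^ 0)  →  1;  E = ((((a | 0) ^ a) & 1) | (b | ((b | b) ^ 0)))
5. [and_true →] (((a | 0) ^ a) & 1)  →  ((a | 0) ^ a);  E = (((a | 0) ^ a) | (b | ((b | b) ^ 0)))
6. [xor_false →] ((b | b) ^ 0)  →  (b | b);  E = (((a | 0) ^ a) | (b | (b | b)))
7. [or_comm →] (b | (b | b))  →  ((b | b) | b);  E = (((a | 0) ^ a) | ((b | b) | b))
8. [or_false →] (a | 0)  →  a;  E = ((a ^ a) | ((b | b) | b))
9. [or_idem →] (b | b)  →  b;  cost 14 ≤ 14, done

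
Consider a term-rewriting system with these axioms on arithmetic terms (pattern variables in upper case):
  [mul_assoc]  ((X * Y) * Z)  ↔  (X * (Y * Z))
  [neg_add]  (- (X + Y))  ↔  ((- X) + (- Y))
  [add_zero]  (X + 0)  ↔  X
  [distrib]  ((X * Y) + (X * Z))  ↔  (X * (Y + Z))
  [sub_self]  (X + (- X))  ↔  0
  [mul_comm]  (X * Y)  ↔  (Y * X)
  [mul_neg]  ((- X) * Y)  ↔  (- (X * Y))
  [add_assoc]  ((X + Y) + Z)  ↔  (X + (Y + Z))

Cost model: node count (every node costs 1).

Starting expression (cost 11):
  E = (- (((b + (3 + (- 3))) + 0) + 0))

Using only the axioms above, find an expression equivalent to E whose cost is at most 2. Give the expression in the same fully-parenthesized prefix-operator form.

(- b)   [cost 2]

1. [add_zero →] (((b + (3 + (- 3))) + 0) + 0)  →  ((b + (3 + (- 3))) + 0);  E = (- ((b + (3 + (- 3))) + 0))
2. [sub_self →] (3 + (- 3))  →  0;  E = (- ((b + 0) + 0))
3. [add_zero →] (b + 0)  →  b;  E = (- (b + 0))
4. [add_zero →] (b + 0)  →  b;  cost 2 ≤ 2, done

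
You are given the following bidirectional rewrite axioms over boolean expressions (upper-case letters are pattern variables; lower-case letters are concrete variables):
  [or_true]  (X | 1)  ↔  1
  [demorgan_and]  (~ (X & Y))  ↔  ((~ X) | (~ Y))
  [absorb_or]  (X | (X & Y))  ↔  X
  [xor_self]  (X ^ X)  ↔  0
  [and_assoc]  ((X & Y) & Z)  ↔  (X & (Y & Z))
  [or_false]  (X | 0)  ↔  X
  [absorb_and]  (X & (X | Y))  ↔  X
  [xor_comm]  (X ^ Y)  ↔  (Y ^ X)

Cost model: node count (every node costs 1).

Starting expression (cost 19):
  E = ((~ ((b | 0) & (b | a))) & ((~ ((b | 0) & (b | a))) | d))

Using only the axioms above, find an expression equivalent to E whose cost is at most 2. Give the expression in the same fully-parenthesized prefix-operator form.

(~ b)   [cost 2]

(1) ((~ ((b | 0) & (b | a))) & ((~ ((b | 0) & (b | a))) | d))  =[absorb_and →]=  (~ ((b | 0) & (b | a)))
(2) (b | 0)  =[or_false →]=  b    ⊢ (~ (b & (b | a)))
(3) (b & (b | a))  =[absorb_and →]=  b    ⊢ cost 2, within 2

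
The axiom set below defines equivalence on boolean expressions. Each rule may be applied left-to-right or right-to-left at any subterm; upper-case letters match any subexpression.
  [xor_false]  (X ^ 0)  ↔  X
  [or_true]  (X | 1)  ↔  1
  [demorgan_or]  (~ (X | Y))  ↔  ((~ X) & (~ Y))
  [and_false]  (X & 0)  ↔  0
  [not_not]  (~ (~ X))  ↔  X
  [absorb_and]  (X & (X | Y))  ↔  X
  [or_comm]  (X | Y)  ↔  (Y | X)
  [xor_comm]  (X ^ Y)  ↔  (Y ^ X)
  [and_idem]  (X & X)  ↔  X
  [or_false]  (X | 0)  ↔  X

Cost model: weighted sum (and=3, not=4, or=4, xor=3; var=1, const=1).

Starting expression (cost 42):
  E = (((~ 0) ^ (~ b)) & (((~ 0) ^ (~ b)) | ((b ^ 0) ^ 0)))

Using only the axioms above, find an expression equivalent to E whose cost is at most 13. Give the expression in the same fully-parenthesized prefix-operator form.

(1) ((b ^ 0) ^ 0)  =[xor_false →]=  (b ^ 0)    ⊢ (((~ 0) ^ (~ b)) & (((~ 0) ^ (~ b)) | (b ^ 0)))
(2) (b ^ 0)  =[xor_false →]=  b    ⊢ (((~ 0) ^ (~ b)) & (((~ 0) ^ (~ b)) | b))
(3) (((~ 0) ^ (~ b)) & (((~ 0) ^ (~ b)) | b))  =[absorb_and →]=  ((~ 0) ^ (~ b))    ⊢ cost 13, within 13

((~ 0) ^ (~ b))   [cost 13]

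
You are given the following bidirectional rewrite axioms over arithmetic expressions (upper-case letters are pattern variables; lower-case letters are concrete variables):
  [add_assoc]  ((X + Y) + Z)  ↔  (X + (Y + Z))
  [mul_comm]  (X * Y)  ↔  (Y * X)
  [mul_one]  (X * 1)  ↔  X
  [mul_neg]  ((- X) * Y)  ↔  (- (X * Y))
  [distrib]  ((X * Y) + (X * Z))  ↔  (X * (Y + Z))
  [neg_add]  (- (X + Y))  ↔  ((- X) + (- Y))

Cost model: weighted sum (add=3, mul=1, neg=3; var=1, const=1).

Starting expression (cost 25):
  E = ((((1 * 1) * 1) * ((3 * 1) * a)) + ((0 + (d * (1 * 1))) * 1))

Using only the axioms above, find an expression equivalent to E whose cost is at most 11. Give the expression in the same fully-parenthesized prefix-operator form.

((3 * a) + (0 + d))   [cost 11]

step 1: mul_one (→) rewrites (1 * 1) into 1, now ((((1 * 1) * 1) * ((3 * 1) * a)) + ((0 + (d * 1)) * 1))
step 2: mul_comm (→) rewrites (((1 * 1) * 1) * ((3 * 1) * a)) into (((3 * 1) * a) * ((1 * 1) * 1)), now ((((3 * 1) * a) * ((1 * 1) * 1)) + ((0 + (d * 1)) * 1))
step 3: mul_one (→) rewrites ((1 * 1) * 1) into (1 * 1), now ((((3 * 1) * a) * (1 * 1)) + ((0 + (d * 1)) * 1))
step 4: mul_one (→) rewrites (d * 1) into d, now ((((3 * 1) * a) * (1 * 1)) + ((0 + d) * 1))
step 5: mul_one (→) rewrites (3 * 1) into 3, now (((3 * a) * (1 * 1)) + ((0 + d) * 1))
step 6: mul_one (→) rewrites (1 * 1) into 1, now (((3 * a) * 1) + ((0 + d) * 1))
step 7: mul_one (→) rewrites ((3 * a) * 1) into (3 * a), now ((3 * a) + ((0 + d) * 1))
step 8: mul_one (→) rewrites ((0 + d) * 1) into (0 + d), reaching cost 11 (bound 11)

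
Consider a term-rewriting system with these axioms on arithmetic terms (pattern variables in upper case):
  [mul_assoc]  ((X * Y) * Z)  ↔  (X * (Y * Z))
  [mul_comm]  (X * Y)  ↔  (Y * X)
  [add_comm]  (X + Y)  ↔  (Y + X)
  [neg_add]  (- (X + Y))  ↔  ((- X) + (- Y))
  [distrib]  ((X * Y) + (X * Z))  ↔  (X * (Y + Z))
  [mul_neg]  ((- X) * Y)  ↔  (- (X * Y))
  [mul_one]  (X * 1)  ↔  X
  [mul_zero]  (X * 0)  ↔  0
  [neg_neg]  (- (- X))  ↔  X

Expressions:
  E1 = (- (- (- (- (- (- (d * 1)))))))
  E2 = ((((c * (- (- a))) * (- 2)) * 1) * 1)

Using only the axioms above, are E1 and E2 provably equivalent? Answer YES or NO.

Every axiom is a valid identity, so a rewrite proof would force E1 and E2 to agree under every assignment.
At a=0, c=0, d=1: E1 = 1 but E2 = 0; they differ, so no derivation exists.

NO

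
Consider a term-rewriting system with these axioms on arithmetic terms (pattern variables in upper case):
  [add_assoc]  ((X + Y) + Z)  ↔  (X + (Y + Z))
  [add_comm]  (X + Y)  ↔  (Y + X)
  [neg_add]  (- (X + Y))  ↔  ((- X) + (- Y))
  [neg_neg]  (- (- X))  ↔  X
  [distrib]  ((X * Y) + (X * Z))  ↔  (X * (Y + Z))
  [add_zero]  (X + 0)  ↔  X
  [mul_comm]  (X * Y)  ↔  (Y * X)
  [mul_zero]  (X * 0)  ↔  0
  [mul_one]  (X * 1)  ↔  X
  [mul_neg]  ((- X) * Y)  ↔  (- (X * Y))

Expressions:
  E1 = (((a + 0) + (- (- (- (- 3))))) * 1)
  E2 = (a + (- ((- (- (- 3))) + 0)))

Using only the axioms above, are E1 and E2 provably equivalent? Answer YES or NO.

1. [neg_neg →] (- (- (- 3)))  →  (- 3);  E1 = (((a + 0) + (- (- 3))) * 1)
2. [neg_neg →] (- (- 3))  →  3;  E1 = (((a + 0) + 3) * 1)
3. [mul_one →] (((a + 0) + 3) * 1)  →  ((a + 0) + 3)
4. [add_zero →] (a + 0)  →  a;  E1 = (a + 3)
5. [neg_neg ←] 3  →  (- (- 3));  E1 = (a + (- (- 3)))
6. [neg_neg ←] (- 3)  →  (- (- (- 3)));  E1 = (a + (- (- (- (- 3)))))
7. [add_zero ←] (- (- (- 3)))  →  ((- (- (- 3))) + 0);  this is E2

YES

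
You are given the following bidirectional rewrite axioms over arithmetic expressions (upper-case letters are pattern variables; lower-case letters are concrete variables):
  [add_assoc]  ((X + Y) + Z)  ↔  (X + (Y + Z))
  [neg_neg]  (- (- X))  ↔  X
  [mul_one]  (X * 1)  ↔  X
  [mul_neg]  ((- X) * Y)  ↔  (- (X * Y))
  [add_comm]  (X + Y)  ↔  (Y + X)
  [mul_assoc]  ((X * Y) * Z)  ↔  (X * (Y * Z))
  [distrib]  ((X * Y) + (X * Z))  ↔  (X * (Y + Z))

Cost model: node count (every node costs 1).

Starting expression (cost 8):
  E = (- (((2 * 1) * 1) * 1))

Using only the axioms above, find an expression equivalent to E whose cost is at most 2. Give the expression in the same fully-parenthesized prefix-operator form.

(- 2)   [cost 2]

1. [mul_one →] ((2 * 1) * 1)  →  (2 * 1);  E = (- ((2 * 1) * 1))
2. [mul_one →] ((2 * 1) * 1)  →  (2 * 1);  E = (- (2 * 1))
3. [mul_one →] (2 * 1)  →  2;  cost 2 ≤ 2, done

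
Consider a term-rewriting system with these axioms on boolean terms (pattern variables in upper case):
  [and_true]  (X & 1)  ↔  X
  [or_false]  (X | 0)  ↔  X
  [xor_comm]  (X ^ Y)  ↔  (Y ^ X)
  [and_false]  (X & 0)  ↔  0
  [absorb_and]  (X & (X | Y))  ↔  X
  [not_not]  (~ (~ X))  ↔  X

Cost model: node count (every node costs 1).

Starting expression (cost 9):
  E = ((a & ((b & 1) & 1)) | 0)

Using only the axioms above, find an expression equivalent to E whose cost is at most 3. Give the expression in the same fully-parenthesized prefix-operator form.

(a & b)   [cost 3]

step 1: or_false (→) rewrites ((a & ((b & 1) & 1)) | 0) into (a & ((b & 1) & 1))
step 2: and_true (→) rewrites ((b & 1) & 1) into (b & 1), now (a & (b & 1))
step 3: and_true (→) rewrites (b & 1) into b, reaching cost 3 (bound 3)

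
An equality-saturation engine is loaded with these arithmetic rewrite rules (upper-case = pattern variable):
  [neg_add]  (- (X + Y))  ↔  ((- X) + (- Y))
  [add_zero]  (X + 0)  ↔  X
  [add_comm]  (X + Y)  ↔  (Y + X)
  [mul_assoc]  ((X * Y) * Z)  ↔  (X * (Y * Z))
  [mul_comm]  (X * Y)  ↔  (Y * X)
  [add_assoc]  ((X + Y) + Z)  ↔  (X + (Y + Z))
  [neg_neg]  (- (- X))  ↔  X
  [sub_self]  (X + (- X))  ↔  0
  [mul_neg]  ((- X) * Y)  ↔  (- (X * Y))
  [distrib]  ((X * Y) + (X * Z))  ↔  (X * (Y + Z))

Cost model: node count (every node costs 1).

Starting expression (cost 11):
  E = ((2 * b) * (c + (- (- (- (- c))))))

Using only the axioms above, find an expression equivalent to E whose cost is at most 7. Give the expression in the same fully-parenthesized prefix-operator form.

step 1: neg_neg (→) rewrites (- (- (- c))) into (- c), now ((2 * b) * (c + (- (- c))))
step 2: neg_neg (→) rewrites (- (- c)) into c, reaching cost 7 (bound 7)

((2 * b) * (c + c))   [cost 7]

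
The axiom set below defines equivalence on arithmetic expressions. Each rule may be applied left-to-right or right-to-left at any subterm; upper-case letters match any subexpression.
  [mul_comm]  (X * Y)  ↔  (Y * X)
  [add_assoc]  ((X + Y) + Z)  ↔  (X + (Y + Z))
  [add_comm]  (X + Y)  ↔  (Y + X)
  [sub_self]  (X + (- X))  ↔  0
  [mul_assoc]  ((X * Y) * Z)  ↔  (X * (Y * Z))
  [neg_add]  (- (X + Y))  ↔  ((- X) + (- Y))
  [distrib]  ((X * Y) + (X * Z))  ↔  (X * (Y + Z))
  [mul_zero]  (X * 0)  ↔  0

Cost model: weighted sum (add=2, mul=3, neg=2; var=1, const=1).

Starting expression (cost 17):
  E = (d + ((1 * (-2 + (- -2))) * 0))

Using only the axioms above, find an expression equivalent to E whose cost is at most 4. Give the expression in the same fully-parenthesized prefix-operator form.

(d + 0)   [cost 4]

step 1: sub_self (→) rewrites (-2 + (- -2)) into 0, now (d + ((1 * 0) * 0))
step 2: mul_zero (→) rewrites (1 * 0) into 0, now (d + (0 * 0))
step 3: mul_zero (→) rewrites (0 * 0) into 0, reaching cost 4 (bound 4)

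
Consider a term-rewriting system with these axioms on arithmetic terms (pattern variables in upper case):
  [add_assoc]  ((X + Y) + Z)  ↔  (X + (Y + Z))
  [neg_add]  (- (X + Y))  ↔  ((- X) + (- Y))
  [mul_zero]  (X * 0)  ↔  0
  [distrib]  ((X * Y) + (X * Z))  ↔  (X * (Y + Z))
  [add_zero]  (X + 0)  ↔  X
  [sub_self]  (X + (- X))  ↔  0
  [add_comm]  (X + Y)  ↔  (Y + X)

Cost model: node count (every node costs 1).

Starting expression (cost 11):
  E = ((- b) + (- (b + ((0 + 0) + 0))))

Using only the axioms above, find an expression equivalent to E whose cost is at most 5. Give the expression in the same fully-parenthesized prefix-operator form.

((- b) + (- b))   [cost 5]

step 1: add_zero (→) rewrites ((0 + 0) + 0) into (0 + 0), now ((- b) + (- (b + (0 + 0))))
step 2: add_zero (→) rewrites (0 + 0) into 0, now ((- b) + (- (b + 0)))
step 3: add_zero (→) rewrites (b + 0) into b, reaching cost 5 (bound 5)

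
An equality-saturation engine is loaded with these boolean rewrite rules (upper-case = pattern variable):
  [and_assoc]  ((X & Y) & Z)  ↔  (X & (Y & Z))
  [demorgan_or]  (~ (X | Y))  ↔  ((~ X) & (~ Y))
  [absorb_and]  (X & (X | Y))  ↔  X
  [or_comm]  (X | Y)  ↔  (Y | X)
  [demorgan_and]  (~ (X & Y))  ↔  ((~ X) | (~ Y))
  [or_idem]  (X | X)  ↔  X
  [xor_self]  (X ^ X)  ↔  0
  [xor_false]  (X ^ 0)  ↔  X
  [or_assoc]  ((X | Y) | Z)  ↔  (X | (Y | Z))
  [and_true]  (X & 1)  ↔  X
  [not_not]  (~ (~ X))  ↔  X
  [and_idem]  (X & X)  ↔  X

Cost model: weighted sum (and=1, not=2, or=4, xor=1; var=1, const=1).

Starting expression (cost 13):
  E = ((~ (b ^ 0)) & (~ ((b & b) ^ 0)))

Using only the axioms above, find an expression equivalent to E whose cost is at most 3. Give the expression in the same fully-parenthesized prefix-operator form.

(~ b)   [cost 3]

step 1: and_idem (→) rewrites (b & b) into b, now ((~ (b ^ 0)) & (~ (b ^ 0)))
step 2: and_idem (→) rewrites ((~ (b ^ 0)) & (~ (b ^ 0))) into (~ (b ^ 0))
step 3: xor_false (→) rewrites (b ^ 0) into b, reaching cost 3 (bound 3)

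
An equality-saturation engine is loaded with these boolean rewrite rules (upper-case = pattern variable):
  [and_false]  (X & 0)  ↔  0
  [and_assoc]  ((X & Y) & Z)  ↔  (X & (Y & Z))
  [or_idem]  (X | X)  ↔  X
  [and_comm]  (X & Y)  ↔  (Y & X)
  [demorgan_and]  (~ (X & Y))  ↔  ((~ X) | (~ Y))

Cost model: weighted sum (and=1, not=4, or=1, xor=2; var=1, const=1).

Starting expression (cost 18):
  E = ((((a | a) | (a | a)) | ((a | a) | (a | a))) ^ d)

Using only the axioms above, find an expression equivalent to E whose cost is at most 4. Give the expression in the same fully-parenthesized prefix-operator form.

(a ^ d)   [cost 4]

step 1: or_idem (→) rewrites (((a | a) | (a | a)) | ((a | a) | (a | a))) into ((a | a) | (a | a)), now (((a | a) | (a | a)) ^ d)
step 2: or_idem (→) rewrites (a | a) into a, now (((a | a) | a) ^ d)
step 3: or_idem (→) rewrites (a | a) into a, now ((a | a) ^ d)
step 4: or_idem (→) rewrites (a | a) into a, reaching cost 4 (bound 4)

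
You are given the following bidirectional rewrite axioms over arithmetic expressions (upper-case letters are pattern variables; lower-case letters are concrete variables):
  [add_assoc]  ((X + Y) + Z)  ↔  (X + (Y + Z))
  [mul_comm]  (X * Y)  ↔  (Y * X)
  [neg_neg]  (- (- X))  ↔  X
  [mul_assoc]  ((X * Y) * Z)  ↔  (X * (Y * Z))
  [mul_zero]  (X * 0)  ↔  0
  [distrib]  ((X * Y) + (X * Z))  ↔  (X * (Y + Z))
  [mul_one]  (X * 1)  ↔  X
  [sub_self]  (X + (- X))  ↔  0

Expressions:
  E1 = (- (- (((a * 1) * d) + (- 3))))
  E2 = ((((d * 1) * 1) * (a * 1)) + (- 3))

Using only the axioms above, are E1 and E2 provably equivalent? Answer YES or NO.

YES

step 1: mul_comm (→) rewrites ((a * 1) * d) into (d * (a * 1)), now (- (- ((d * (a * 1)) + (- 3))))
step 2: mul_one (→) rewrites (a * 1) into a, now (- (- ((d * a) + (- 3))))
step 3: neg_neg (→) rewrites (- (- ((d * a) + (- 3)))) into ((d * a) + (- 3))
step 4: mul_one (←) rewrites d into (d * 1), now (((d * 1) * a) + (- 3))
step 5: mul_one (←) rewrites d into (d * 1), now ((((d * 1) * 1) * a) + (- 3))
step 6: mul_one (←) rewrites a into (a * 1), which is E2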